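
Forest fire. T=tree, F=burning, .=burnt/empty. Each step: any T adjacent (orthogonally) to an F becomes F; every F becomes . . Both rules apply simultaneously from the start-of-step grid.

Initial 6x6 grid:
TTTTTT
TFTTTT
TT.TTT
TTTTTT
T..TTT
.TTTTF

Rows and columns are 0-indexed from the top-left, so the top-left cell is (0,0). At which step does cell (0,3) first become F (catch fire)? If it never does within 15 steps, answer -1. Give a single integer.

Step 1: cell (0,3)='T' (+6 fires, +2 burnt)
Step 2: cell (0,3)='T' (+8 fires, +6 burnt)
Step 3: cell (0,3)='F' (+9 fires, +8 burnt)
  -> target ignites at step 3
Step 4: cell (0,3)='.' (+6 fires, +9 burnt)
Step 5: cell (0,3)='.' (+1 fires, +6 burnt)
Step 6: cell (0,3)='.' (+0 fires, +1 burnt)
  fire out at step 6

3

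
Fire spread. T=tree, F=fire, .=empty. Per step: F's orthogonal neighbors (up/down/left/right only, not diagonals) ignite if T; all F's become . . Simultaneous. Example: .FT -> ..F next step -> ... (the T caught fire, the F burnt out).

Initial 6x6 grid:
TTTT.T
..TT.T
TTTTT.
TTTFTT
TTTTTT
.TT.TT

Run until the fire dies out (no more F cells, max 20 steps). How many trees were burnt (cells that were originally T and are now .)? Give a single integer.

Step 1: +4 fires, +1 burnt (F count now 4)
Step 2: +7 fires, +4 burnt (F count now 7)
Step 3: +8 fires, +7 burnt (F count now 8)
Step 4: +5 fires, +8 burnt (F count now 5)
Step 5: +1 fires, +5 burnt (F count now 1)
Step 6: +1 fires, +1 burnt (F count now 1)
Step 7: +0 fires, +1 burnt (F count now 0)
Fire out after step 7
Initially T: 28, now '.': 34
Total burnt (originally-T cells now '.'): 26

Answer: 26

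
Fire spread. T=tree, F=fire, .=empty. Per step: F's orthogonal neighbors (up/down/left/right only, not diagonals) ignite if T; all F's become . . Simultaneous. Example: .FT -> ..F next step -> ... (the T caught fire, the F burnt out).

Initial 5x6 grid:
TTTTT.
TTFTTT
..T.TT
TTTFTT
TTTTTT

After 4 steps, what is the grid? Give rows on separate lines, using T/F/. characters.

Step 1: 7 trees catch fire, 2 burn out
  TTFTT.
  TF.FTT
  ..F.TT
  TTF.FT
  TTTFTT
Step 2: 9 trees catch fire, 7 burn out
  TF.FT.
  F...FT
  ....FT
  TF...F
  TTF.FT
Step 3: 7 trees catch fire, 9 burn out
  F...F.
  .....F
  .....F
  F.....
  TF...F
Step 4: 1 trees catch fire, 7 burn out
  ......
  ......
  ......
  ......
  F.....

......
......
......
......
F.....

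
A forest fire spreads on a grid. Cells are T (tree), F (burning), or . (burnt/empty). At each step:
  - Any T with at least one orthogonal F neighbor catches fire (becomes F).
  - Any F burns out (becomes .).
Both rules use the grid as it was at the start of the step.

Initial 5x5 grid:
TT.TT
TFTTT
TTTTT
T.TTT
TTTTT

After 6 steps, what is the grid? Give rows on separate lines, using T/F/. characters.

Step 1: 4 trees catch fire, 1 burn out
  TF.TT
  F.FTT
  TFTTT
  T.TTT
  TTTTT
Step 2: 4 trees catch fire, 4 burn out
  F..TT
  ...FT
  F.FTT
  T.TTT
  TTTTT
Step 3: 5 trees catch fire, 4 burn out
  ...FT
  ....F
  ...FT
  F.FTT
  TTTTT
Step 4: 5 trees catch fire, 5 burn out
  ....F
  .....
  ....F
  ...FT
  FTFTT
Step 5: 3 trees catch fire, 5 burn out
  .....
  .....
  .....
  ....F
  .F.FT
Step 6: 1 trees catch fire, 3 burn out
  .....
  .....
  .....
  .....
  ....F

.....
.....
.....
.....
....F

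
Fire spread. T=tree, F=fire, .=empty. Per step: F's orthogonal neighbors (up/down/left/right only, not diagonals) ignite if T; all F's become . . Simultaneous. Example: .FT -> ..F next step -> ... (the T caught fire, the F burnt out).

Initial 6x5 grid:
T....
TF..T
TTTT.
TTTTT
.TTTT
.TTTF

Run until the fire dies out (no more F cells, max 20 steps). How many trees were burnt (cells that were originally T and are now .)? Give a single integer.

Step 1: +4 fires, +2 burnt (F count now 4)
Step 2: +7 fires, +4 burnt (F count now 7)
Step 3: +7 fires, +7 burnt (F count now 7)
Step 4: +0 fires, +7 burnt (F count now 0)
Fire out after step 4
Initially T: 19, now '.': 29
Total burnt (originally-T cells now '.'): 18

Answer: 18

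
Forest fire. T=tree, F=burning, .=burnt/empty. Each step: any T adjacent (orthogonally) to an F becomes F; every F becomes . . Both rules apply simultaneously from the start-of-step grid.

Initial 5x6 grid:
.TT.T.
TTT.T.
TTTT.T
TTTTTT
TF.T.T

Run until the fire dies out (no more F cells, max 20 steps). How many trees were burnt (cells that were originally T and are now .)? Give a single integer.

Step 1: +2 fires, +1 burnt (F count now 2)
Step 2: +3 fires, +2 burnt (F count now 3)
Step 3: +4 fires, +3 burnt (F count now 4)
Step 4: +6 fires, +4 burnt (F count now 6)
Step 5: +2 fires, +6 burnt (F count now 2)
Step 6: +2 fires, +2 burnt (F count now 2)
Step 7: +0 fires, +2 burnt (F count now 0)
Fire out after step 7
Initially T: 21, now '.': 28
Total burnt (originally-T cells now '.'): 19

Answer: 19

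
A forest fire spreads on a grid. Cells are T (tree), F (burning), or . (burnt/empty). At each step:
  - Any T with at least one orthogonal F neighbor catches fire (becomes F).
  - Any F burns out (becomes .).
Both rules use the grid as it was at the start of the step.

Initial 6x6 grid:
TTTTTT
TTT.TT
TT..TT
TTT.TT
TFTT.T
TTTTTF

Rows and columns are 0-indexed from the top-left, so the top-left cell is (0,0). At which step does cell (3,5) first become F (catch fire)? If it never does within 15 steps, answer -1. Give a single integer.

Step 1: cell (3,5)='T' (+6 fires, +2 burnt)
Step 2: cell (3,5)='F' (+8 fires, +6 burnt)
  -> target ignites at step 2
Step 3: cell (3,5)='.' (+4 fires, +8 burnt)
Step 4: cell (3,5)='.' (+5 fires, +4 burnt)
Step 5: cell (3,5)='.' (+4 fires, +5 burnt)
Step 6: cell (3,5)='.' (+2 fires, +4 burnt)
Step 7: cell (3,5)='.' (+0 fires, +2 burnt)
  fire out at step 7

2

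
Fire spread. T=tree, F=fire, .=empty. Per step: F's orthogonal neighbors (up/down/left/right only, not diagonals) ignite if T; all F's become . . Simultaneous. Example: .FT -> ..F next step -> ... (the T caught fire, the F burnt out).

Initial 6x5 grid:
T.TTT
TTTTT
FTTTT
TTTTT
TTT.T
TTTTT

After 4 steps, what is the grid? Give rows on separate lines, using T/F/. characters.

Step 1: 3 trees catch fire, 1 burn out
  T.TTT
  FTTTT
  .FTTT
  FTTTT
  TTT.T
  TTTTT
Step 2: 5 trees catch fire, 3 burn out
  F.TTT
  .FTTT
  ..FTT
  .FTTT
  FTT.T
  TTTTT
Step 3: 5 trees catch fire, 5 burn out
  ..TTT
  ..FTT
  ...FT
  ..FTT
  .FT.T
  FTTTT
Step 4: 6 trees catch fire, 5 burn out
  ..FTT
  ...FT
  ....F
  ...FT
  ..F.T
  .FTTT

..FTT
...FT
....F
...FT
..F.T
.FTTT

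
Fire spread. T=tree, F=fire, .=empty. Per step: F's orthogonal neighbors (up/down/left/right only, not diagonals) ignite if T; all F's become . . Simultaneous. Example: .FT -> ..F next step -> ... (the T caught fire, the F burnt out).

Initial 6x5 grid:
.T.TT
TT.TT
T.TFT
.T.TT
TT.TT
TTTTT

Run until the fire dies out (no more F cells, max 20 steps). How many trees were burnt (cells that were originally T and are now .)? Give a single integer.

Answer: 18

Derivation:
Step 1: +4 fires, +1 burnt (F count now 4)
Step 2: +4 fires, +4 burnt (F count now 4)
Step 3: +3 fires, +4 burnt (F count now 3)
Step 4: +2 fires, +3 burnt (F count now 2)
Step 5: +1 fires, +2 burnt (F count now 1)
Step 6: +2 fires, +1 burnt (F count now 2)
Step 7: +2 fires, +2 burnt (F count now 2)
Step 8: +0 fires, +2 burnt (F count now 0)
Fire out after step 8
Initially T: 22, now '.': 26
Total burnt (originally-T cells now '.'): 18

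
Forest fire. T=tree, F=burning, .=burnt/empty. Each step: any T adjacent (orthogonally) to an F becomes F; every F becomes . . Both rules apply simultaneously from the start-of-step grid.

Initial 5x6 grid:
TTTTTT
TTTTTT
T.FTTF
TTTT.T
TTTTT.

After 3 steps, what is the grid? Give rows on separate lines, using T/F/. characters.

Step 1: 6 trees catch fire, 2 burn out
  TTTTTT
  TTFTTF
  T..FF.
  TTFT.F
  TTTTT.
Step 2: 8 trees catch fire, 6 burn out
  TTFTTF
  TF.FF.
  T.....
  TF.F..
  TTFTT.
Step 3: 7 trees catch fire, 8 burn out
  TF.FF.
  F.....
  T.....
  F.....
  TF.FT.

TF.FF.
F.....
T.....
F.....
TF.FT.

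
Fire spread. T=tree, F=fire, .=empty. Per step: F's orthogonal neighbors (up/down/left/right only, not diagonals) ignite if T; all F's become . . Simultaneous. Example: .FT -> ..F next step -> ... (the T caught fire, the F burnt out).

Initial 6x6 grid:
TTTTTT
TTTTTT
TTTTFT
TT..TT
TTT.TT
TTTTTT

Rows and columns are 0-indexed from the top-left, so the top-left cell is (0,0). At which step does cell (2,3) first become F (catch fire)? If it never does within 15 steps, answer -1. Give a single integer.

Step 1: cell (2,3)='F' (+4 fires, +1 burnt)
  -> target ignites at step 1
Step 2: cell (2,3)='.' (+6 fires, +4 burnt)
Step 3: cell (2,3)='.' (+6 fires, +6 burnt)
Step 4: cell (2,3)='.' (+6 fires, +6 burnt)
Step 5: cell (2,3)='.' (+5 fires, +6 burnt)
Step 6: cell (2,3)='.' (+4 fires, +5 burnt)
Step 7: cell (2,3)='.' (+1 fires, +4 burnt)
Step 8: cell (2,3)='.' (+0 fires, +1 burnt)
  fire out at step 8

1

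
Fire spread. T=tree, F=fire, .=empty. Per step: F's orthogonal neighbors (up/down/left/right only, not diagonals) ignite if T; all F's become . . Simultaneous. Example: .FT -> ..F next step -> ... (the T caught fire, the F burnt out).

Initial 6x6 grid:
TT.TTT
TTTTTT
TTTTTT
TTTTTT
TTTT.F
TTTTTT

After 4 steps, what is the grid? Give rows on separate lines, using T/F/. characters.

Step 1: 2 trees catch fire, 1 burn out
  TT.TTT
  TTTTTT
  TTTTTT
  TTTTTF
  TTTT..
  TTTTTF
Step 2: 3 trees catch fire, 2 burn out
  TT.TTT
  TTTTTT
  TTTTTF
  TTTTF.
  TTTT..
  TTTTF.
Step 3: 4 trees catch fire, 3 burn out
  TT.TTT
  TTTTTF
  TTTTF.
  TTTF..
  TTTT..
  TTTF..
Step 4: 6 trees catch fire, 4 burn out
  TT.TTF
  TTTTF.
  TTTF..
  TTF...
  TTTF..
  TTF...

TT.TTF
TTTTF.
TTTF..
TTF...
TTTF..
TTF...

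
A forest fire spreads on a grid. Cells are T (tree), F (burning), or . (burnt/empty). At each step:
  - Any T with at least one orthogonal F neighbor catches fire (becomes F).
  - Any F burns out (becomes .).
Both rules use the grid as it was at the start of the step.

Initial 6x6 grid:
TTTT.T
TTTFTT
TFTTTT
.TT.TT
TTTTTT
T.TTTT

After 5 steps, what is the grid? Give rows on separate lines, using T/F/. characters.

Step 1: 8 trees catch fire, 2 burn out
  TTTF.T
  TFF.FT
  F.FFTT
  .FT.TT
  TTTTTT
  T.TTTT
Step 2: 7 trees catch fire, 8 burn out
  TFF..T
  F....F
  ....FT
  ..F.TT
  TFTTTT
  T.TTTT
Step 3: 6 trees catch fire, 7 burn out
  F....F
  ......
  .....F
  ....FT
  F.FTTT
  T.TTTT
Step 4: 5 trees catch fire, 6 burn out
  ......
  ......
  ......
  .....F
  ...FFT
  F.FTTT
Step 5: 3 trees catch fire, 5 burn out
  ......
  ......
  ......
  ......
  .....F
  ...FFT

......
......
......
......
.....F
...FFT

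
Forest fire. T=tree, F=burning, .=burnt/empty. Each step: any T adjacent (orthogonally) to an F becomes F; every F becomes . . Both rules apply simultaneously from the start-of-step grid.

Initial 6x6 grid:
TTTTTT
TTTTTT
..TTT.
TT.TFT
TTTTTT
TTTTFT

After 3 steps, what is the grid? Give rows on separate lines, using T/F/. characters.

Step 1: 6 trees catch fire, 2 burn out
  TTTTTT
  TTTTTT
  ..TTF.
  TT.F.F
  TTTTFT
  TTTF.F
Step 2: 5 trees catch fire, 6 burn out
  TTTTTT
  TTTTFT
  ..TF..
  TT....
  TTTF.F
  TTF...
Step 3: 6 trees catch fire, 5 burn out
  TTTTFT
  TTTF.F
  ..F...
  TT....
  TTF...
  TF....

TTTTFT
TTTF.F
..F...
TT....
TTF...
TF....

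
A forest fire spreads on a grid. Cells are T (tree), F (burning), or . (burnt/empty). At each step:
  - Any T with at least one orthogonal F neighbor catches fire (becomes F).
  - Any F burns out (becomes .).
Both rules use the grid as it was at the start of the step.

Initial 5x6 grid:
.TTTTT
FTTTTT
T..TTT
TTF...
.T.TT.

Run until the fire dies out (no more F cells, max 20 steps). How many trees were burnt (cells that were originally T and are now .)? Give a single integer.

Step 1: +3 fires, +2 burnt (F count now 3)
Step 2: +4 fires, +3 burnt (F count now 4)
Step 3: +2 fires, +4 burnt (F count now 2)
Step 4: +3 fires, +2 burnt (F count now 3)
Step 5: +3 fires, +3 burnt (F count now 3)
Step 6: +2 fires, +3 burnt (F count now 2)
Step 7: +0 fires, +2 burnt (F count now 0)
Fire out after step 7
Initially T: 19, now '.': 28
Total burnt (originally-T cells now '.'): 17

Answer: 17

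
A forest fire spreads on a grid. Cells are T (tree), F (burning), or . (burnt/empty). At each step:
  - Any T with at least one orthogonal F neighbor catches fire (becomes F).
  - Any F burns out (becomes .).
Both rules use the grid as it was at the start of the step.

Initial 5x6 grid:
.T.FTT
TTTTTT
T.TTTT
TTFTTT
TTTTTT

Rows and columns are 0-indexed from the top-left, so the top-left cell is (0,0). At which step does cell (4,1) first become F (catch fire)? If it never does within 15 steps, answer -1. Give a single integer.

Step 1: cell (4,1)='T' (+6 fires, +2 burnt)
Step 2: cell (4,1)='F' (+8 fires, +6 burnt)
  -> target ignites at step 2
Step 3: cell (4,1)='.' (+7 fires, +8 burnt)
Step 4: cell (4,1)='.' (+4 fires, +7 burnt)
Step 5: cell (4,1)='.' (+0 fires, +4 burnt)
  fire out at step 5

2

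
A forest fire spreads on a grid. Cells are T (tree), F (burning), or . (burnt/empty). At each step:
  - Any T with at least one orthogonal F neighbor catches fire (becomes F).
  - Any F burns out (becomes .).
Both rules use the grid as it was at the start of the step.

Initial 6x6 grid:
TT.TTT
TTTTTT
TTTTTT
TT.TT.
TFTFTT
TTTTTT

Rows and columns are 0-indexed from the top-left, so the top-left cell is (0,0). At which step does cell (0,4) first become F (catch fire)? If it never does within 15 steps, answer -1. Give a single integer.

Step 1: cell (0,4)='T' (+7 fires, +2 burnt)
Step 2: cell (0,4)='T' (+8 fires, +7 burnt)
Step 3: cell (0,4)='T' (+6 fires, +8 burnt)
Step 4: cell (0,4)='T' (+6 fires, +6 burnt)
Step 5: cell (0,4)='F' (+3 fires, +6 burnt)
  -> target ignites at step 5
Step 6: cell (0,4)='.' (+1 fires, +3 burnt)
Step 7: cell (0,4)='.' (+0 fires, +1 burnt)
  fire out at step 7

5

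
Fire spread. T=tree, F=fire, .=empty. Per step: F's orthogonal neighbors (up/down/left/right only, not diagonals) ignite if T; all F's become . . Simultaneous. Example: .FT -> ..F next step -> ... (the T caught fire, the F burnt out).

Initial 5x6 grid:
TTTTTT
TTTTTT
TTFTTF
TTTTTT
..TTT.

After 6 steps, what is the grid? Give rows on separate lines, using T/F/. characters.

Step 1: 7 trees catch fire, 2 burn out
  TTTTTT
  TTFTTF
  TF.FF.
  TTFTTF
  ..TTT.
Step 2: 10 trees catch fire, 7 burn out
  TTFTTF
  TF.FF.
  F.....
  TF.FF.
  ..FTT.
Step 3: 7 trees catch fire, 10 burn out
  TF.FF.
  F.....
  ......
  F.....
  ...FF.
Step 4: 1 trees catch fire, 7 burn out
  F.....
  ......
  ......
  ......
  ......
Step 5: 0 trees catch fire, 1 burn out
  ......
  ......
  ......
  ......
  ......
Step 6: 0 trees catch fire, 0 burn out
  ......
  ......
  ......
  ......
  ......

......
......
......
......
......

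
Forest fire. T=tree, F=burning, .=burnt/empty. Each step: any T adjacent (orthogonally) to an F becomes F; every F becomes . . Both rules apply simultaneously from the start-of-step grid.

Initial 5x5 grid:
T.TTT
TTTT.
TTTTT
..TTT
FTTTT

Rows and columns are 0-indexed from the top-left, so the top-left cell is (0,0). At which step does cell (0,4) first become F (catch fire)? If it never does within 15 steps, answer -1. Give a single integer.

Step 1: cell (0,4)='T' (+1 fires, +1 burnt)
Step 2: cell (0,4)='T' (+1 fires, +1 burnt)
Step 3: cell (0,4)='T' (+2 fires, +1 burnt)
Step 4: cell (0,4)='T' (+3 fires, +2 burnt)
Step 5: cell (0,4)='T' (+4 fires, +3 burnt)
Step 6: cell (0,4)='T' (+5 fires, +4 burnt)
Step 7: cell (0,4)='T' (+2 fires, +5 burnt)
Step 8: cell (0,4)='F' (+2 fires, +2 burnt)
  -> target ignites at step 8
Step 9: cell (0,4)='.' (+0 fires, +2 burnt)
  fire out at step 9

8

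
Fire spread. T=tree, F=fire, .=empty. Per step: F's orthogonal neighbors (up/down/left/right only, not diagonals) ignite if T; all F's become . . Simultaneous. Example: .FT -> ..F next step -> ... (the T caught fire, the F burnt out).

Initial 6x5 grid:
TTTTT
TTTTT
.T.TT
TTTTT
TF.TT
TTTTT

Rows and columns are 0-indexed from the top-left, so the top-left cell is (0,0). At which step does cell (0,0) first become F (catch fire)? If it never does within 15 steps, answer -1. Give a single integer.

Step 1: cell (0,0)='T' (+3 fires, +1 burnt)
Step 2: cell (0,0)='T' (+5 fires, +3 burnt)
Step 3: cell (0,0)='T' (+3 fires, +5 burnt)
Step 4: cell (0,0)='T' (+7 fires, +3 burnt)
Step 5: cell (0,0)='F' (+5 fires, +7 burnt)
  -> target ignites at step 5
Step 6: cell (0,0)='.' (+2 fires, +5 burnt)
Step 7: cell (0,0)='.' (+1 fires, +2 burnt)
Step 8: cell (0,0)='.' (+0 fires, +1 burnt)
  fire out at step 8

5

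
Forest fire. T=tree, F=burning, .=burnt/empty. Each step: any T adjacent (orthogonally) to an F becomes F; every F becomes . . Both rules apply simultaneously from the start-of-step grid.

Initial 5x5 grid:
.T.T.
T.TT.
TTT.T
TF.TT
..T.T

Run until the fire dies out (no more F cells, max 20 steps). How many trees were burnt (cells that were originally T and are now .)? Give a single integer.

Step 1: +2 fires, +1 burnt (F count now 2)
Step 2: +2 fires, +2 burnt (F count now 2)
Step 3: +2 fires, +2 burnt (F count now 2)
Step 4: +1 fires, +2 burnt (F count now 1)
Step 5: +1 fires, +1 burnt (F count now 1)
Step 6: +0 fires, +1 burnt (F count now 0)
Fire out after step 6
Initially T: 14, now '.': 19
Total burnt (originally-T cells now '.'): 8

Answer: 8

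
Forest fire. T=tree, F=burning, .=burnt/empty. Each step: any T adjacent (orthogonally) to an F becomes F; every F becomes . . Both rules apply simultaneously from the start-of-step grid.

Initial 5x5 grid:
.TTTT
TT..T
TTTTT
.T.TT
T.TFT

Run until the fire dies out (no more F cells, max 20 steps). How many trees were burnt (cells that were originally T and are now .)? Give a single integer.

Step 1: +3 fires, +1 burnt (F count now 3)
Step 2: +2 fires, +3 burnt (F count now 2)
Step 3: +2 fires, +2 burnt (F count now 2)
Step 4: +2 fires, +2 burnt (F count now 2)
Step 5: +4 fires, +2 burnt (F count now 4)
Step 6: +3 fires, +4 burnt (F count now 3)
Step 7: +1 fires, +3 burnt (F count now 1)
Step 8: +0 fires, +1 burnt (F count now 0)
Fire out after step 8
Initially T: 18, now '.': 24
Total burnt (originally-T cells now '.'): 17

Answer: 17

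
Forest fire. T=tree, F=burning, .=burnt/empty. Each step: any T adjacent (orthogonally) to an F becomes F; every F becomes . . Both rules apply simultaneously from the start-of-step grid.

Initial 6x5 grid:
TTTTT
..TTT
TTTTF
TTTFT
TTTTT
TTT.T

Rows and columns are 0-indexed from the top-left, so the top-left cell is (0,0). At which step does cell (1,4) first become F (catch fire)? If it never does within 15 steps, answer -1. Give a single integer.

Step 1: cell (1,4)='F' (+5 fires, +2 burnt)
  -> target ignites at step 1
Step 2: cell (1,4)='.' (+6 fires, +5 burnt)
Step 3: cell (1,4)='.' (+7 fires, +6 burnt)
Step 4: cell (1,4)='.' (+4 fires, +7 burnt)
Step 5: cell (1,4)='.' (+2 fires, +4 burnt)
Step 6: cell (1,4)='.' (+1 fires, +2 burnt)
Step 7: cell (1,4)='.' (+0 fires, +1 burnt)
  fire out at step 7

1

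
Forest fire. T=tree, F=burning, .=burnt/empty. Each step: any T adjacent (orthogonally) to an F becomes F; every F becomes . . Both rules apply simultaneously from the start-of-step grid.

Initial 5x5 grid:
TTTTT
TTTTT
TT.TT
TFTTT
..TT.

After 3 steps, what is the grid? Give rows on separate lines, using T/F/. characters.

Step 1: 3 trees catch fire, 1 burn out
  TTTTT
  TTTTT
  TF.TT
  F.FTT
  ..TT.
Step 2: 4 trees catch fire, 3 burn out
  TTTTT
  TFTTT
  F..TT
  ...FT
  ..FT.
Step 3: 6 trees catch fire, 4 burn out
  TFTTT
  F.FTT
  ...FT
  ....F
  ...F.

TFTTT
F.FTT
...FT
....F
...F.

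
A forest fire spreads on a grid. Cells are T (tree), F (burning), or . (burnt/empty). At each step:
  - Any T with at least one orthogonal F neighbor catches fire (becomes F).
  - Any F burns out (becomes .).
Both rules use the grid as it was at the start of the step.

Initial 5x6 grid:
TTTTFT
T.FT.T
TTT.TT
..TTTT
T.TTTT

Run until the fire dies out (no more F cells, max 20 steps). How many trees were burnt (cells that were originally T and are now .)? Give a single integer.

Answer: 21

Derivation:
Step 1: +5 fires, +2 burnt (F count now 5)
Step 2: +4 fires, +5 burnt (F count now 4)
Step 3: +5 fires, +4 burnt (F count now 5)
Step 4: +5 fires, +5 burnt (F count now 5)
Step 5: +2 fires, +5 burnt (F count now 2)
Step 6: +0 fires, +2 burnt (F count now 0)
Fire out after step 6
Initially T: 22, now '.': 29
Total burnt (originally-T cells now '.'): 21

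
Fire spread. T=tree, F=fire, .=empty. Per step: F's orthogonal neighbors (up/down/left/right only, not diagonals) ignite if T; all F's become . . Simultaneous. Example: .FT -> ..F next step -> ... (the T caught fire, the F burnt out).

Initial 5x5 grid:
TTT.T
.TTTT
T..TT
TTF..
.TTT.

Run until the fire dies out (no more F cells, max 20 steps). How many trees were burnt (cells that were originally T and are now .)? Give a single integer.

Answer: 6

Derivation:
Step 1: +2 fires, +1 burnt (F count now 2)
Step 2: +3 fires, +2 burnt (F count now 3)
Step 3: +1 fires, +3 burnt (F count now 1)
Step 4: +0 fires, +1 burnt (F count now 0)
Fire out after step 4
Initially T: 16, now '.': 15
Total burnt (originally-T cells now '.'): 6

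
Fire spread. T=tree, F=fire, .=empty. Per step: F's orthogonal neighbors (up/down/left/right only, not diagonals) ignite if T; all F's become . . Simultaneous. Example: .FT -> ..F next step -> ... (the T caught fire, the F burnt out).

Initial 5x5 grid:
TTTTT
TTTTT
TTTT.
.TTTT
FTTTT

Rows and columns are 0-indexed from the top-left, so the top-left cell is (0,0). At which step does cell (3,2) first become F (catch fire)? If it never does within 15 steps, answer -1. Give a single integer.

Step 1: cell (3,2)='T' (+1 fires, +1 burnt)
Step 2: cell (3,2)='T' (+2 fires, +1 burnt)
Step 3: cell (3,2)='F' (+3 fires, +2 burnt)
  -> target ignites at step 3
Step 4: cell (3,2)='.' (+5 fires, +3 burnt)
Step 5: cell (3,2)='.' (+5 fires, +5 burnt)
Step 6: cell (3,2)='.' (+3 fires, +5 burnt)
Step 7: cell (3,2)='.' (+2 fires, +3 burnt)
Step 8: cell (3,2)='.' (+1 fires, +2 burnt)
Step 9: cell (3,2)='.' (+0 fires, +1 burnt)
  fire out at step 9

3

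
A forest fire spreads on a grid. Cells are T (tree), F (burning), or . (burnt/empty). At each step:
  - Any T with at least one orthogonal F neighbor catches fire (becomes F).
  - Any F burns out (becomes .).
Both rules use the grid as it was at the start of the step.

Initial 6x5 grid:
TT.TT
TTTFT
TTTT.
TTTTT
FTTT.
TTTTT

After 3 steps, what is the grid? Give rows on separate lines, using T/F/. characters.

Step 1: 7 trees catch fire, 2 burn out
  TT.FT
  TTF.F
  TTTF.
  FTTTT
  .FTT.
  FTTTT
Step 2: 8 trees catch fire, 7 burn out
  TT..F
  TF...
  FTF..
  .FTFT
  ..FT.
  .FTTT
Step 3: 7 trees catch fire, 8 burn out
  TF...
  F....
  .F...
  ..F.F
  ...F.
  ..FTT

TF...
F....
.F...
..F.F
...F.
..FTT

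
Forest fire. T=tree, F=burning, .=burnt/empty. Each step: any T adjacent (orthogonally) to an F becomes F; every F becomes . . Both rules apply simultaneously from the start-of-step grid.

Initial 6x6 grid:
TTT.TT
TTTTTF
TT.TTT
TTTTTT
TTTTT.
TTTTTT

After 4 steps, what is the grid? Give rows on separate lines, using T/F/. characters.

Step 1: 3 trees catch fire, 1 burn out
  TTT.TF
  TTTTF.
  TT.TTF
  TTTTTT
  TTTTT.
  TTTTTT
Step 2: 4 trees catch fire, 3 burn out
  TTT.F.
  TTTF..
  TT.TF.
  TTTTTF
  TTTTT.
  TTTTTT
Step 3: 3 trees catch fire, 4 burn out
  TTT...
  TTF...
  TT.F..
  TTTTF.
  TTTTT.
  TTTTTT
Step 4: 4 trees catch fire, 3 burn out
  TTF...
  TF....
  TT....
  TTTF..
  TTTTF.
  TTTTTT

TTF...
TF....
TT....
TTTF..
TTTTF.
TTTTTT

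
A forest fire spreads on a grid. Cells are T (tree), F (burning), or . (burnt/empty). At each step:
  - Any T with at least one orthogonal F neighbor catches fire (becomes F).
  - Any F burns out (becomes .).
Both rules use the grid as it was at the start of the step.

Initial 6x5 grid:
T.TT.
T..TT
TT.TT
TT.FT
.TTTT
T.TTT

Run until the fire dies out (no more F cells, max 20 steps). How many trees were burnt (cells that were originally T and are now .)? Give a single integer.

Step 1: +3 fires, +1 burnt (F count now 3)
Step 2: +5 fires, +3 burnt (F count now 5)
Step 3: +5 fires, +5 burnt (F count now 5)
Step 4: +2 fires, +5 burnt (F count now 2)
Step 5: +2 fires, +2 burnt (F count now 2)
Step 6: +1 fires, +2 burnt (F count now 1)
Step 7: +1 fires, +1 burnt (F count now 1)
Step 8: +1 fires, +1 burnt (F count now 1)
Step 9: +0 fires, +1 burnt (F count now 0)
Fire out after step 9
Initially T: 21, now '.': 29
Total burnt (originally-T cells now '.'): 20

Answer: 20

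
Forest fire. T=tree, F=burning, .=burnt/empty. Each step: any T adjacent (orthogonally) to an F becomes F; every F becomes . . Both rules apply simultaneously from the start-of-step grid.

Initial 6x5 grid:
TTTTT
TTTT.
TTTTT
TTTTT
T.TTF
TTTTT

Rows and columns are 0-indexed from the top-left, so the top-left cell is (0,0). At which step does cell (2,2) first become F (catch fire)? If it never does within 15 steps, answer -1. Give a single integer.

Step 1: cell (2,2)='T' (+3 fires, +1 burnt)
Step 2: cell (2,2)='T' (+4 fires, +3 burnt)
Step 3: cell (2,2)='T' (+3 fires, +4 burnt)
Step 4: cell (2,2)='F' (+4 fires, +3 burnt)
  -> target ignites at step 4
Step 5: cell (2,2)='.' (+5 fires, +4 burnt)
Step 6: cell (2,2)='.' (+5 fires, +5 burnt)
Step 7: cell (2,2)='.' (+2 fires, +5 burnt)
Step 8: cell (2,2)='.' (+1 fires, +2 burnt)
Step 9: cell (2,2)='.' (+0 fires, +1 burnt)
  fire out at step 9

4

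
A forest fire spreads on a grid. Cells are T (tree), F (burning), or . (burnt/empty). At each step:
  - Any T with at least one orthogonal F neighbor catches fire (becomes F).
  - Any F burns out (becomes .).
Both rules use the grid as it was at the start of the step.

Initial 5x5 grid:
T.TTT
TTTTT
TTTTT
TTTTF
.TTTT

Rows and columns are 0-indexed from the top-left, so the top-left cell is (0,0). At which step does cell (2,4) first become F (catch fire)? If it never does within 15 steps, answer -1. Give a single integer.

Step 1: cell (2,4)='F' (+3 fires, +1 burnt)
  -> target ignites at step 1
Step 2: cell (2,4)='.' (+4 fires, +3 burnt)
Step 3: cell (2,4)='.' (+5 fires, +4 burnt)
Step 4: cell (2,4)='.' (+5 fires, +5 burnt)
Step 5: cell (2,4)='.' (+3 fires, +5 burnt)
Step 6: cell (2,4)='.' (+1 fires, +3 burnt)
Step 7: cell (2,4)='.' (+1 fires, +1 burnt)
Step 8: cell (2,4)='.' (+0 fires, +1 burnt)
  fire out at step 8

1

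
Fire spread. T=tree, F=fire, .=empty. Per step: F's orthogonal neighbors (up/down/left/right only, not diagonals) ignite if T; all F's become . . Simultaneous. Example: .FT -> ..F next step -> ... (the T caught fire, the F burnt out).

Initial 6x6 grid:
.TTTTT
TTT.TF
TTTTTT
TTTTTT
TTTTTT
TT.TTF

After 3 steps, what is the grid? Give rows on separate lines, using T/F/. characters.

Step 1: 5 trees catch fire, 2 burn out
  .TTTTF
  TTT.F.
  TTTTTF
  TTTTTT
  TTTTTF
  TT.TF.
Step 2: 5 trees catch fire, 5 burn out
  .TTTF.
  TTT...
  TTTTF.
  TTTTTF
  TTTTF.
  TT.F..
Step 3: 4 trees catch fire, 5 burn out
  .TTF..
  TTT...
  TTTF..
  TTTTF.
  TTTF..
  TT....

.TTF..
TTT...
TTTF..
TTTTF.
TTTF..
TT....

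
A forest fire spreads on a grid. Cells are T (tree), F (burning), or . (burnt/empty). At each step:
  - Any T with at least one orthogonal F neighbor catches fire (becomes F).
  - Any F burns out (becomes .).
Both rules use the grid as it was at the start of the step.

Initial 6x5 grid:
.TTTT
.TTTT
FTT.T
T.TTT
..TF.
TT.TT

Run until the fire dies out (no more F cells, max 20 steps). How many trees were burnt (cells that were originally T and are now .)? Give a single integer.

Step 1: +5 fires, +2 burnt (F count now 5)
Step 2: +5 fires, +5 burnt (F count now 5)
Step 3: +3 fires, +5 burnt (F count now 3)
Step 4: +3 fires, +3 burnt (F count now 3)
Step 5: +2 fires, +3 burnt (F count now 2)
Step 6: +0 fires, +2 burnt (F count now 0)
Fire out after step 6
Initially T: 20, now '.': 28
Total burnt (originally-T cells now '.'): 18

Answer: 18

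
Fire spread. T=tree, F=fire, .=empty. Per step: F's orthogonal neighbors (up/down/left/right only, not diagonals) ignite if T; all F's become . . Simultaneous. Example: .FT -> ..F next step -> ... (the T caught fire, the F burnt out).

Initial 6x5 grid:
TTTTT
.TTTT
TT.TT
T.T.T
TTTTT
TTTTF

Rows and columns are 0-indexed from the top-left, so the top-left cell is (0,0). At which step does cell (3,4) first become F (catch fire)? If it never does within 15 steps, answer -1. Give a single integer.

Step 1: cell (3,4)='T' (+2 fires, +1 burnt)
Step 2: cell (3,4)='F' (+3 fires, +2 burnt)
  -> target ignites at step 2
Step 3: cell (3,4)='.' (+3 fires, +3 burnt)
Step 4: cell (3,4)='.' (+5 fires, +3 burnt)
Step 5: cell (3,4)='.' (+3 fires, +5 burnt)
Step 6: cell (3,4)='.' (+3 fires, +3 burnt)
Step 7: cell (3,4)='.' (+3 fires, +3 burnt)
Step 8: cell (3,4)='.' (+2 fires, +3 burnt)
Step 9: cell (3,4)='.' (+1 fires, +2 burnt)
Step 10: cell (3,4)='.' (+0 fires, +1 burnt)
  fire out at step 10

2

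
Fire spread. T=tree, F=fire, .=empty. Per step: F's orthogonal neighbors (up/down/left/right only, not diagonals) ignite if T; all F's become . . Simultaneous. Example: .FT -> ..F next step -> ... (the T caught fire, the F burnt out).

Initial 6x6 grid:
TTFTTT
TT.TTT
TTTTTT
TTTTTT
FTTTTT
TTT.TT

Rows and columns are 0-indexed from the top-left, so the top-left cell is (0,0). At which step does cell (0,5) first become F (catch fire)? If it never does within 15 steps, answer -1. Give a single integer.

Step 1: cell (0,5)='T' (+5 fires, +2 burnt)
Step 2: cell (0,5)='T' (+8 fires, +5 burnt)
Step 3: cell (0,5)='F' (+8 fires, +8 burnt)
  -> target ignites at step 3
Step 4: cell (0,5)='.' (+5 fires, +8 burnt)
Step 5: cell (0,5)='.' (+4 fires, +5 burnt)
Step 6: cell (0,5)='.' (+2 fires, +4 burnt)
Step 7: cell (0,5)='.' (+0 fires, +2 burnt)
  fire out at step 7

3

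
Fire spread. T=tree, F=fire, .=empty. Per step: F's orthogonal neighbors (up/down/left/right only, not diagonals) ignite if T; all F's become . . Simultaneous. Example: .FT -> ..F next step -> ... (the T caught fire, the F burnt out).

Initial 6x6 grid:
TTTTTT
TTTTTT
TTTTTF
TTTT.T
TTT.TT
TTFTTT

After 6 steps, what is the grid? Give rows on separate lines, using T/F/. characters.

Step 1: 6 trees catch fire, 2 burn out
  TTTTTT
  TTTTTF
  TTTTF.
  TTTT.F
  TTF.TT
  TF.FTT
Step 2: 8 trees catch fire, 6 burn out
  TTTTTF
  TTTTF.
  TTTF..
  TTFT..
  TF..TF
  F...FT
Step 3: 8 trees catch fire, 8 burn out
  TTTTF.
  TTTF..
  TTF...
  TF.F..
  F...F.
  .....F
Step 4: 4 trees catch fire, 8 burn out
  TTTF..
  TTF...
  TF....
  F.....
  ......
  ......
Step 5: 3 trees catch fire, 4 burn out
  TTF...
  TF....
  F.....
  ......
  ......
  ......
Step 6: 2 trees catch fire, 3 burn out
  TF....
  F.....
  ......
  ......
  ......
  ......

TF....
F.....
......
......
......
......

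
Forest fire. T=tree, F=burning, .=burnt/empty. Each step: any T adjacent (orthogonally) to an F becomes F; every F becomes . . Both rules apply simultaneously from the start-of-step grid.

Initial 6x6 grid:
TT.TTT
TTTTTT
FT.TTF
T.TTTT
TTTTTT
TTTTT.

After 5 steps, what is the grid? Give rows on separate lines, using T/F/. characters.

Step 1: 6 trees catch fire, 2 burn out
  TT.TTT
  FTTTTF
  .F.TF.
  F.TTTF
  TTTTTT
  TTTTT.
Step 2: 8 trees catch fire, 6 burn out
  FT.TTF
  .FTTF.
  ...F..
  ..TTF.
  FTTTTF
  TTTTT.
Step 3: 8 trees catch fire, 8 burn out
  .F.TF.
  ..FF..
  ......
  ..TF..
  .FTTF.
  FTTTT.
Step 4: 6 trees catch fire, 8 burn out
  ...F..
  ......
  ......
  ..F...
  ..FF..
  .FTTF.
Step 5: 2 trees catch fire, 6 burn out
  ......
  ......
  ......
  ......
  ......
  ..FF..

......
......
......
......
......
..FF..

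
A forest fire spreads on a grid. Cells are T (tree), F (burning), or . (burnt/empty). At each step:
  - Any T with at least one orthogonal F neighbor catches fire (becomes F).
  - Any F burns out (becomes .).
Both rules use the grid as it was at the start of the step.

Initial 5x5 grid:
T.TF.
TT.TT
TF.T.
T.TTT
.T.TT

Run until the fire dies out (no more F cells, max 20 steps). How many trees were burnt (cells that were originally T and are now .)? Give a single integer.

Answer: 14

Derivation:
Step 1: +4 fires, +2 burnt (F count now 4)
Step 2: +4 fires, +4 burnt (F count now 4)
Step 3: +2 fires, +4 burnt (F count now 2)
Step 4: +3 fires, +2 burnt (F count now 3)
Step 5: +1 fires, +3 burnt (F count now 1)
Step 6: +0 fires, +1 burnt (F count now 0)
Fire out after step 6
Initially T: 15, now '.': 24
Total burnt (originally-T cells now '.'): 14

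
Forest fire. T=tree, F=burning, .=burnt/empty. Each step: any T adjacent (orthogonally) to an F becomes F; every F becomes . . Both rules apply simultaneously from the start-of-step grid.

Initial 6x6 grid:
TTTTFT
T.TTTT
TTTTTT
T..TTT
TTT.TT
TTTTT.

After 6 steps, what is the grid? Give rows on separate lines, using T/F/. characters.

Step 1: 3 trees catch fire, 1 burn out
  TTTF.F
  T.TTFT
  TTTTTT
  T..TTT
  TTT.TT
  TTTTT.
Step 2: 4 trees catch fire, 3 burn out
  TTF...
  T.TF.F
  TTTTFT
  T..TTT
  TTT.TT
  TTTTT.
Step 3: 5 trees catch fire, 4 burn out
  TF....
  T.F...
  TTTF.F
  T..TFT
  TTT.TT
  TTTTT.
Step 4: 5 trees catch fire, 5 burn out
  F.....
  T.....
  TTF...
  T..F.F
  TTT.FT
  TTTTT.
Step 5: 4 trees catch fire, 5 burn out
  ......
  F.....
  TF....
  T.....
  TTT..F
  TTTTF.
Step 6: 2 trees catch fire, 4 burn out
  ......
  ......
  F.....
  T.....
  TTT...
  TTTF..

......
......
F.....
T.....
TTT...
TTTF..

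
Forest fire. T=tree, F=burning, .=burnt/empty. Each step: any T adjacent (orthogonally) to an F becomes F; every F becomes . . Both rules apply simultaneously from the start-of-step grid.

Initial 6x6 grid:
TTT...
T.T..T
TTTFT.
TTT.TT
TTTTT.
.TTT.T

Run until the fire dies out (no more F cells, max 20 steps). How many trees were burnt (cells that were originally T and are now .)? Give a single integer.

Step 1: +2 fires, +1 burnt (F count now 2)
Step 2: +4 fires, +2 burnt (F count now 4)
Step 3: +6 fires, +4 burnt (F count now 6)
Step 4: +6 fires, +6 burnt (F count now 6)
Step 5: +4 fires, +6 burnt (F count now 4)
Step 6: +0 fires, +4 burnt (F count now 0)
Fire out after step 6
Initially T: 24, now '.': 34
Total burnt (originally-T cells now '.'): 22

Answer: 22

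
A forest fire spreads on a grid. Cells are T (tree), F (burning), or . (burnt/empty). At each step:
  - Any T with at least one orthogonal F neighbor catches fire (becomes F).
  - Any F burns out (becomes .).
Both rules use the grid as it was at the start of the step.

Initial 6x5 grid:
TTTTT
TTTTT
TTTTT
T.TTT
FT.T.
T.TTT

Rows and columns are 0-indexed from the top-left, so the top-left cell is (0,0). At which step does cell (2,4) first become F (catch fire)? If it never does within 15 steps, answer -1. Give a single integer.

Step 1: cell (2,4)='T' (+3 fires, +1 burnt)
Step 2: cell (2,4)='T' (+1 fires, +3 burnt)
Step 3: cell (2,4)='T' (+2 fires, +1 burnt)
Step 4: cell (2,4)='T' (+3 fires, +2 burnt)
Step 5: cell (2,4)='T' (+4 fires, +3 burnt)
Step 6: cell (2,4)='F' (+4 fires, +4 burnt)
  -> target ignites at step 6
Step 7: cell (2,4)='.' (+4 fires, +4 burnt)
Step 8: cell (2,4)='.' (+2 fires, +4 burnt)
Step 9: cell (2,4)='.' (+2 fires, +2 burnt)
Step 10: cell (2,4)='.' (+0 fires, +2 burnt)
  fire out at step 10

6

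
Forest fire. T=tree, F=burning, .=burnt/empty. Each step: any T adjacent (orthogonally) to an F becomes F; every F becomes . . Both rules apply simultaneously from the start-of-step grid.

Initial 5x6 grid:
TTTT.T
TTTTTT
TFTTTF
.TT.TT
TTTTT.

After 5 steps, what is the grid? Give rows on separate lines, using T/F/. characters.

Step 1: 7 trees catch fire, 2 burn out
  TTTT.T
  TFTTTF
  F.FTF.
  .FT.TF
  TTTTT.
Step 2: 9 trees catch fire, 7 burn out
  TFTT.F
  F.FTF.
  ...F..
  ..F.F.
  TFTTT.
Step 3: 6 trees catch fire, 9 burn out
  F.FT..
  ...F..
  ......
  ......
  F.FTF.
Step 4: 2 trees catch fire, 6 burn out
  ...F..
  ......
  ......
  ......
  ...F..
Step 5: 0 trees catch fire, 2 burn out
  ......
  ......
  ......
  ......
  ......

......
......
......
......
......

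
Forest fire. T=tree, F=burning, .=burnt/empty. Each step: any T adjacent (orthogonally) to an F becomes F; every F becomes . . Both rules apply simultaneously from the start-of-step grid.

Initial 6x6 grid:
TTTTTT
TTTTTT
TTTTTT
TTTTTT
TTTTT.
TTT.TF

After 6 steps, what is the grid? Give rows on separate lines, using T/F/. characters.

Step 1: 1 trees catch fire, 1 burn out
  TTTTTT
  TTTTTT
  TTTTTT
  TTTTTT
  TTTTT.
  TTT.F.
Step 2: 1 trees catch fire, 1 burn out
  TTTTTT
  TTTTTT
  TTTTTT
  TTTTTT
  TTTTF.
  TTT...
Step 3: 2 trees catch fire, 1 burn out
  TTTTTT
  TTTTTT
  TTTTTT
  TTTTFT
  TTTF..
  TTT...
Step 4: 4 trees catch fire, 2 burn out
  TTTTTT
  TTTTTT
  TTTTFT
  TTTF.F
  TTF...
  TTT...
Step 5: 6 trees catch fire, 4 burn out
  TTTTTT
  TTTTFT
  TTTF.F
  TTF...
  TF....
  TTF...
Step 6: 7 trees catch fire, 6 burn out
  TTTTFT
  TTTF.F
  TTF...
  TF....
  F.....
  TF....

TTTTFT
TTTF.F
TTF...
TF....
F.....
TF....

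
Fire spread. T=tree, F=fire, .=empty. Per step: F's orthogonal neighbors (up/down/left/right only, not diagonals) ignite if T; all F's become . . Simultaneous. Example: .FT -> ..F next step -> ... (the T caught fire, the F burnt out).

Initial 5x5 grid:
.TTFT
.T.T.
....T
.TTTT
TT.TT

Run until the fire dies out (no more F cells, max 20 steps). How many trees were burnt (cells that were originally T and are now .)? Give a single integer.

Step 1: +3 fires, +1 burnt (F count now 3)
Step 2: +1 fires, +3 burnt (F count now 1)
Step 3: +1 fires, +1 burnt (F count now 1)
Step 4: +0 fires, +1 burnt (F count now 0)
Fire out after step 4
Initially T: 14, now '.': 16
Total burnt (originally-T cells now '.'): 5

Answer: 5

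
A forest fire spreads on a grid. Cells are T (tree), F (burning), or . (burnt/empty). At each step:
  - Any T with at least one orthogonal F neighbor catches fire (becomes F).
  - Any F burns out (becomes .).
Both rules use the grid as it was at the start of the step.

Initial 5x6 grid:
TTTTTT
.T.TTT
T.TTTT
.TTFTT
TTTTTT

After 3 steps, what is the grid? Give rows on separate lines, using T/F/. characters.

Step 1: 4 trees catch fire, 1 burn out
  TTTTTT
  .T.TTT
  T.TFTT
  .TF.FT
  TTTFTT
Step 2: 7 trees catch fire, 4 burn out
  TTTTTT
  .T.FTT
  T.F.FT
  .F...F
  TTF.FT
Step 3: 5 trees catch fire, 7 burn out
  TTTFTT
  .T..FT
  T....F
  ......
  TF...F

TTTFTT
.T..FT
T....F
......
TF...F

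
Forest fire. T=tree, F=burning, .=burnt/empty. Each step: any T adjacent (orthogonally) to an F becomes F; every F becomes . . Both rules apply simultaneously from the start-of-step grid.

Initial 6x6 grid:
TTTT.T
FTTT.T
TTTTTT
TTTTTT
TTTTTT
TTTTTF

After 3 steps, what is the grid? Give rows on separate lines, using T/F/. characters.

Step 1: 5 trees catch fire, 2 burn out
  FTTT.T
  .FTT.T
  FTTTTT
  TTTTTT
  TTTTTF
  TTTTF.
Step 2: 7 trees catch fire, 5 burn out
  .FTT.T
  ..FT.T
  .FTTTT
  FTTTTF
  TTTTF.
  TTTF..
Step 3: 9 trees catch fire, 7 burn out
  ..FT.T
  ...F.T
  ..FTTF
  .FTTF.
  FTTF..
  TTF...

..FT.T
...F.T
..FTTF
.FTTF.
FTTF..
TTF...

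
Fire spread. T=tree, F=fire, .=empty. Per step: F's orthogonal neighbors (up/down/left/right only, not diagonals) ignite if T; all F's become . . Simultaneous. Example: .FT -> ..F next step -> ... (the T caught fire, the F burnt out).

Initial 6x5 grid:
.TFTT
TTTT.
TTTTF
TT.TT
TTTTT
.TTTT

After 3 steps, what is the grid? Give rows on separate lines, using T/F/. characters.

Step 1: 5 trees catch fire, 2 burn out
  .F.FT
  TTFT.
  TTTF.
  TT.TF
  TTTTT
  .TTTT
Step 2: 6 trees catch fire, 5 burn out
  ....F
  TF.F.
  TTF..
  TT.F.
  TTTTF
  .TTTT
Step 3: 4 trees catch fire, 6 burn out
  .....
  F....
  TF...
  TT...
  TTTF.
  .TTTF

.....
F....
TF...
TT...
TTTF.
.TTTF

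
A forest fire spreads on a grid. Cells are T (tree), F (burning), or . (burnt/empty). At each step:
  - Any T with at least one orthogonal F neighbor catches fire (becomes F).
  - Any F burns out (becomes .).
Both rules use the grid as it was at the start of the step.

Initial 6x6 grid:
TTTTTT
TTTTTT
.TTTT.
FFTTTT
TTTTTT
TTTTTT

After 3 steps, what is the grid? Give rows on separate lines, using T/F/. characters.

Step 1: 4 trees catch fire, 2 burn out
  TTTTTT
  TTTTTT
  .FTTT.
  ..FTTT
  FFTTTT
  TTTTTT
Step 2: 6 trees catch fire, 4 burn out
  TTTTTT
  TFTTTT
  ..FTT.
  ...FTT
  ..FTTT
  FFTTTT
Step 3: 7 trees catch fire, 6 burn out
  TFTTTT
  F.FTTT
  ...FT.
  ....FT
  ...FTT
  ..FTTT

TFTTTT
F.FTTT
...FT.
....FT
...FTT
..FTTT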